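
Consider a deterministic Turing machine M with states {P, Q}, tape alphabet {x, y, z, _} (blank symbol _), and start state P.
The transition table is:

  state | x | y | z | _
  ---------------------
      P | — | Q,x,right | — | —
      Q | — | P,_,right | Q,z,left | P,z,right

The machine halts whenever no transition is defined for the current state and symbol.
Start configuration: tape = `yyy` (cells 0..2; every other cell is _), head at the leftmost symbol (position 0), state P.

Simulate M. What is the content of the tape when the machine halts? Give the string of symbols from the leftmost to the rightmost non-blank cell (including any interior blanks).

P | [y]yy__   read y → write x, move right, go to Q
Q | x[y]y__   read y → write _, move right, go to P
P | x_[y]__   read y → write x, move right, go to Q
Q | x_x[_]_   read _ → write z, move right, go to P
P | x_xz[_]
The non-blank tape span at halt is x_xz.

x_xz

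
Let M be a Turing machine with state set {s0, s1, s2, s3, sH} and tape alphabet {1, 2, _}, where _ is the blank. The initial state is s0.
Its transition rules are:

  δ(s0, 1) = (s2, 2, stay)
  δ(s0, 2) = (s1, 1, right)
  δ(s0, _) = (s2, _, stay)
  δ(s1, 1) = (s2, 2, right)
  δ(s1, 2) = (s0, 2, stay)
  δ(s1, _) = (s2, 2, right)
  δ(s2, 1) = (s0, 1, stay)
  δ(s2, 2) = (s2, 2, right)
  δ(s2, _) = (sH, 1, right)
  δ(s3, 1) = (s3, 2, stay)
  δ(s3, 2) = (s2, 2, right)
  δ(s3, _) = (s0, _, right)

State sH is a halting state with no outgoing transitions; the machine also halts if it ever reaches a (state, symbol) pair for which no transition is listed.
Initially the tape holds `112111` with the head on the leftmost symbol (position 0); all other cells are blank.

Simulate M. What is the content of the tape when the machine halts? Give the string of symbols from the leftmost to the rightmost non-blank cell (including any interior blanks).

2222221

s0 | [1]12111__   read 1 → write 2, move stay, go to s2
s2 | [2]12111__   read 2 → write 2, move right, go to s2
s2 | 2[1]2111__   read 1 → write 1, move stay, go to s0
s0 | 2[1]2111__   read 1 → write 2, move stay, go to s2
s2 | 2[2]2111__   read 2 → write 2, move right, go to s2
s2 | 22[2]111__   read 2 → write 2, move right, go to s2
s2 | 222[1]11__   read 1 → write 1, move stay, go to s0
s0 | 222[1]11__   read 1 → write 2, move stay, go to s2
s2 | 222[2]11__   read 2 → write 2, move right, go to s2
s2 | 2222[1]1__   read 1 → write 1, move stay, go to s0
s0 | 2222[1]1__   read 1 → write 2, move stay, go to s2
s2 | 2222[2]1__   read 2 → write 2, move right, go to s2
s2 | 22222[1]__   read 1 → write 1, move stay, go to s0
s0 | 22222[1]__   read 1 → write 2, move stay, go to s2
s2 | 22222[2]__   read 2 → write 2, move right, go to s2
s2 | 222222[_]_   read _ → write 1, move right, go to sH
sH | 2222221[_]
The non-blank tape span at halt is 2222221.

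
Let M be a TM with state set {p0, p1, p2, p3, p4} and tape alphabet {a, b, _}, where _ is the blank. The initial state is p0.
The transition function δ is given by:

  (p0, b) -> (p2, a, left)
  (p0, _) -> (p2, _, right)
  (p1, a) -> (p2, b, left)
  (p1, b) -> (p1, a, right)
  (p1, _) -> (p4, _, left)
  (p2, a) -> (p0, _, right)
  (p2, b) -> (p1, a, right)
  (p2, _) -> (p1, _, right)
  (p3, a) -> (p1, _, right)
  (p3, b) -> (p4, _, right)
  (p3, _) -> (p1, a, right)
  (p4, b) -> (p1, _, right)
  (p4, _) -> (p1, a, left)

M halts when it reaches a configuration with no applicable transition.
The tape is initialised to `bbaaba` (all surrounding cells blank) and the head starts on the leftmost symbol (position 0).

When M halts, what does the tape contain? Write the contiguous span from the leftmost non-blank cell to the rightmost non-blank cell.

a__a_a

p0 | _[b]baaba_   read b → write a, move left, go to p2
p2 | [_]abaaba_   read _ → write _, move right, go to p1
p1 | _[a]baaba_   read a → write b, move left, go to p2
p2 | [_]bbaaba_   read _ → write _, move right, go to p1
p1 | _[b]baaba_   read b → write a, move right, go to p1
p1 | _a[b]aaba_   read b → write a, move right, go to p1
p1 | _aa[a]aba_   read a → write b, move left, go to p2
p2 | _a[a]baba_   read a → write _, move right, go to p0
p0 | _a_[b]aba_   read b → write a, move left, go to p2
p2 | _a[_]aaba_   read _ → write _, move right, go to p1
p1 | _a_[a]aba_   read a → write b, move left, go to p2
p2 | _a[_]baba_   read _ → write _, move right, go to p1
p1 | _a_[b]aba_   read b → write a, move right, go to p1
p1 | _a_a[a]ba_   read a → write b, move left, go to p2
p2 | _a_[a]bba_   read a → write _, move right, go to p0
p0 | _a__[b]ba_   read b → write a, move left, go to p2
p2 | _a_[_]aba_   read _ → write _, move right, go to p1
p1 | _a__[a]ba_   read a → write b, move left, go to p2
p2 | _a_[_]bba_   read _ → write _, move right, go to p1
p1 | _a__[b]ba_   read b → write a, move right, go to p1
p1 | _a__a[b]a_   read b → write a, move right, go to p1
p1 | _a__aa[a]_   read a → write b, move left, go to p2
p2 | _a__a[a]b_   read a → write _, move right, go to p0
p0 | _a__a_[b]_   read b → write a, move left, go to p2
p2 | _a__a[_]a_   read _ → write _, move right, go to p1
p1 | _a__a_[a]_   read a → write b, move left, go to p2
p2 | _a__a[_]b_   read _ → write _, move right, go to p1
p1 | _a__a_[b]_   read b → write a, move right, go to p1
p1 | _a__a_a[_]   read _ → write _, move left, go to p4
p4 | _a__a_[a]_
The non-blank tape span at halt is a__a_a.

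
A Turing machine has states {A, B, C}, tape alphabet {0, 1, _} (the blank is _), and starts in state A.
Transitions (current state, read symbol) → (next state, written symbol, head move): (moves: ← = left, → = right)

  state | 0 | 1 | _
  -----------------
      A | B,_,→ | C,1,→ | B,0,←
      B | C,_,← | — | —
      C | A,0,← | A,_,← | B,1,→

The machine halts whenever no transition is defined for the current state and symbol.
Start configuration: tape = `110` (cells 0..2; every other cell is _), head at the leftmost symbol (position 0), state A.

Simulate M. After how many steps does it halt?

A | [1]10   read 1 → write 1, move →, go to C
C | 1[1]0   read 1 → write _, move ←, go to A
A | [1]_0   read 1 → write 1, move →, go to C
C | 1[_]0   read _ → write 1, move →, go to B
B | 11[0]   read 0 → write _, move ←, go to C
C | 1[1]_   read 1 → write _, move ←, go to A
A | [1]__   read 1 → write 1, move →, go to C
C | 1[_]_   read _ → write 1, move →, go to B
B | 11[_]
M halts after 8 transitions.

8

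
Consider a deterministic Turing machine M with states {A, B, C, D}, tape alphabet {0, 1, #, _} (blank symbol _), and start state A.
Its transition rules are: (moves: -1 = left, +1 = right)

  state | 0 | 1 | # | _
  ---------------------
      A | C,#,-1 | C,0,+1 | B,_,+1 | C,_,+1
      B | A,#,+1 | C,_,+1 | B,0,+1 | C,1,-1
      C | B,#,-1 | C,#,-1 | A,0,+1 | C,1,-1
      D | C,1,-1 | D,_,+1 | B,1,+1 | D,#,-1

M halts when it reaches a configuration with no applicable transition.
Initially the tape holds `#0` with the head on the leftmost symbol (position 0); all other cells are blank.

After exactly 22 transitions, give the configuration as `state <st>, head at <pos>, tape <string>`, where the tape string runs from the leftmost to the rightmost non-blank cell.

state=A head=0 tape=[#]0____   (A,#)→(B,_,+1)
state=B head=1 tape=_[0]____   (B,0)→(A,#,+1)
state=A head=2 tape=_#[_]___   (A,_)→(C,_,+1)
state=C head=3 tape=_#_[_]__   (C,_)→(C,1,-1)
state=C head=2 tape=_#[_]1__   (C,_)→(C,1,-1)
state=C head=1 tape=_[#]11__   (C,#)→(A,0,+1)
state=A head=2 tape=_0[1]1__   (A,1)→(C,0,+1)
state=C head=3 tape=_00[1]__   (C,1)→(C,#,-1)
state=C head=2 tape=_0[0]#__   (C,0)→(B,#,-1)
state=B head=1 tape=_[0]##__   (B,0)→(A,#,+1)
state=A head=2 tape=_#[#]#__   (A,#)→(B,_,+1)
state=B head=3 tape=_#_[#]__   (B,#)→(B,0,+1)
state=B head=4 tape=_#_0[_]_   (B,_)→(C,1,-1)
state=C head=3 tape=_#_[0]1_   (C,0)→(B,#,-1)
state=B head=2 tape=_#[_]#1_   (B,_)→(C,1,-1)
state=C head=1 tape=_[#]1#1_   (C,#)→(A,0,+1)
state=A head=2 tape=_0[1]#1_   (A,1)→(C,0,+1)
state=C head=3 tape=_00[#]1_   (C,#)→(A,0,+1)
state=A head=4 tape=_000[1]_   (A,1)→(C,0,+1)
state=C head=5 tape=_0000[_]   (C,_)→(C,1,-1)
state=C head=4 tape=_000[0]1   (C,0)→(B,#,-1)
state=B head=3 tape=_00[0]#1   (B,0)→(A,#,+1)
state=A head=4 tape=_00#[#]1
After 22 steps: state A, head at 4, tape 00##1.

state A, head at 4, tape 00##1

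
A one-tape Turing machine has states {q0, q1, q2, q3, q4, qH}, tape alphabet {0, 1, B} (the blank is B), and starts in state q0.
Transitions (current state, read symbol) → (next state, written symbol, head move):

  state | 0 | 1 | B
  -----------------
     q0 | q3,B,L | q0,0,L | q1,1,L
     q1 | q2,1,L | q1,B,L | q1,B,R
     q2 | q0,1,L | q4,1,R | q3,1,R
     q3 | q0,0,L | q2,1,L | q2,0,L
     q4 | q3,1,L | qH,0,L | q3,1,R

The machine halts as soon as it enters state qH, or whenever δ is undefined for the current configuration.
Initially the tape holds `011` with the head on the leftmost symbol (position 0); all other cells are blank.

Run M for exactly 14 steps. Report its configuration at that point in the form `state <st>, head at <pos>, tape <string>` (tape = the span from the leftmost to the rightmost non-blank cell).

q0 | BBBB[0]11   read 0 → write B, move L, go to q3
q3 | BBB[B]B11   read B → write 0, move L, go to q2
q2 | BB[B]0B11   read B → write 1, move R, go to q3
q3 | BB1[0]B11   read 0 → write 0, move L, go to q0
q0 | BB[1]0B11   read 1 → write 0, move L, go to q0
q0 | B[B]00B11   read B → write 1, move L, go to q1
q1 | [B]100B11   read B → write B, move R, go to q1
q1 | B[1]00B11   read 1 → write B, move L, go to q1
q1 | [B]B00B11   read B → write B, move R, go to q1
q1 | B[B]00B11   read B → write B, move R, go to q1
q1 | BB[0]0B11   read 0 → write 1, move L, go to q2
q2 | B[B]10B11   read B → write 1, move R, go to q3
q3 | B1[1]0B11   read 1 → write 1, move L, go to q2
q2 | B[1]10B11   read 1 → write 1, move R, go to q4
q4 | B1[1]0B11
After 14 steps: state q4, head at -2, tape 110B11.

state q4, head at -2, tape 110B11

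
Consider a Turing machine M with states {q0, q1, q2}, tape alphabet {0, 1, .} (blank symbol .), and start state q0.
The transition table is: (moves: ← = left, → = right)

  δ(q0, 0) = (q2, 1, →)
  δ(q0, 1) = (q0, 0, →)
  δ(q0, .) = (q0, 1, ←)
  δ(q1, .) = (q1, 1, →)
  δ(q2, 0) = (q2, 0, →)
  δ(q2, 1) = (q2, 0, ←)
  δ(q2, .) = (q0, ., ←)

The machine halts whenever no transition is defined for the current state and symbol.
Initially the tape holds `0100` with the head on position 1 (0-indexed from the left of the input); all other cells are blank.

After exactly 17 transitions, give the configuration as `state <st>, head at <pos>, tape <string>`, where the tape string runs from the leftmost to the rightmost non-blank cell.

q0 | 0[1]00..   read 1 → write 0, move →, go to q0
q0 | 00[0]0..   read 0 → write 1, move →, go to q2
q2 | 001[0]..   read 0 → write 0, move →, go to q2
q2 | 0010[.].   read . → write ., move ←, go to q0
q0 | 001[0]..   read 0 → write 1, move →, go to q2
q2 | 0011[.].   read . → write ., move ←, go to q0
q0 | 001[1]..   read 1 → write 0, move →, go to q0
q0 | 0010[.].   read . → write 1, move ←, go to q0
q0 | 001[0]1.   read 0 → write 1, move →, go to q2
q2 | 0011[1].   read 1 → write 0, move ←, go to q2
q2 | 001[1]0.   read 1 → write 0, move ←, go to q2
q2 | 00[1]00.   read 1 → write 0, move ←, go to q2
q2 | 0[0]000.   read 0 → write 0, move →, go to q2
q2 | 00[0]00.   read 0 → write 0, move →, go to q2
q2 | 000[0]0.   read 0 → write 0, move →, go to q2
q2 | 0000[0].   read 0 → write 0, move →, go to q2
q2 | 00000[.]   read . → write ., move ←, go to q0
q0 | 0000[0].
After 17 steps: state q0, head at 4, tape 00000.

state q0, head at 4, tape 00000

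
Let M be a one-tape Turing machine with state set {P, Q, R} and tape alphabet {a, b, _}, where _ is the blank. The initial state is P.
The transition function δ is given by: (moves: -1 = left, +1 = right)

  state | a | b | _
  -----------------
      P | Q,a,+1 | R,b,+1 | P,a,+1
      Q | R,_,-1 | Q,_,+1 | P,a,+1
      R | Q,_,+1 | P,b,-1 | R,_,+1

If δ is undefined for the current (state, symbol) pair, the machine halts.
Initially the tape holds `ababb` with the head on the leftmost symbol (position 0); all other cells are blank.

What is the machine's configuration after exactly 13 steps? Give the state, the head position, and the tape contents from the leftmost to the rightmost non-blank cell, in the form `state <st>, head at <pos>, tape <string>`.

state=P head=0 tape=[a]babb   (P,a)→(Q,a,+1)
state=Q head=1 tape=a[b]abb   (Q,b)→(Q,_,+1)
state=Q head=2 tape=a_[a]bb   (Q,a)→(R,_,-1)
state=R head=1 tape=a[_]_bb   (R,_)→(R,_,+1)
state=R head=2 tape=a_[_]bb   (R,_)→(R,_,+1)
state=R head=3 tape=a__[b]b   (R,b)→(P,b,-1)
state=P head=2 tape=a_[_]bb   (P,_)→(P,a,+1)
state=P head=3 tape=a_a[b]b   (P,b)→(R,b,+1)
state=R head=4 tape=a_ab[b]   (R,b)→(P,b,-1)
state=P head=3 tape=a_a[b]b   (P,b)→(R,b,+1)
state=R head=4 tape=a_ab[b]   (R,b)→(P,b,-1)
state=P head=3 tape=a_a[b]b   (P,b)→(R,b,+1)
state=R head=4 tape=a_ab[b]   (R,b)→(P,b,-1)
state=P head=3 tape=a_a[b]b
After 13 steps: state P, head at 3, tape a_abb.

state P, head at 3, tape a_abb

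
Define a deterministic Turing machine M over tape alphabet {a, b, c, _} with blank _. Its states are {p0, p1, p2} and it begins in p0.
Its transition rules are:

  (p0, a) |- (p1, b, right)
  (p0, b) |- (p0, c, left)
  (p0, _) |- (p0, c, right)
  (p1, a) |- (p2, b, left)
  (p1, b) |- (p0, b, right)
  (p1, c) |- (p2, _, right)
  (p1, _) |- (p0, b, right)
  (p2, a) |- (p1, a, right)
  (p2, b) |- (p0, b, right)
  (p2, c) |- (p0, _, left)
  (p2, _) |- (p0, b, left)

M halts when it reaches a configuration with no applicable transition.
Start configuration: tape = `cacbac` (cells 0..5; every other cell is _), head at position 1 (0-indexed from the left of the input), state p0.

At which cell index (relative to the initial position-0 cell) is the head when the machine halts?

5

state=p0 head=1 tape=c[a]cbac_   (p0,a)→(p1,b,right)
state=p1 head=2 tape=cb[c]bac_   (p1,c)→(p2,_,right)
state=p2 head=3 tape=cb_[b]ac_   (p2,b)→(p0,b,right)
state=p0 head=4 tape=cb_b[a]c_   (p0,a)→(p1,b,right)
state=p1 head=5 tape=cb_bb[c]_   (p1,c)→(p2,_,right)
state=p2 head=6 tape=cb_bb_[_]   (p2,_)→(p0,b,left)
state=p0 head=5 tape=cb_bb[_]b   (p0,_)→(p0,c,right)
state=p0 head=6 tape=cb_bbc[b]   (p0,b)→(p0,c,left)
state=p0 head=5 tape=cb_bb[c]c
At halt the head is at cell 5.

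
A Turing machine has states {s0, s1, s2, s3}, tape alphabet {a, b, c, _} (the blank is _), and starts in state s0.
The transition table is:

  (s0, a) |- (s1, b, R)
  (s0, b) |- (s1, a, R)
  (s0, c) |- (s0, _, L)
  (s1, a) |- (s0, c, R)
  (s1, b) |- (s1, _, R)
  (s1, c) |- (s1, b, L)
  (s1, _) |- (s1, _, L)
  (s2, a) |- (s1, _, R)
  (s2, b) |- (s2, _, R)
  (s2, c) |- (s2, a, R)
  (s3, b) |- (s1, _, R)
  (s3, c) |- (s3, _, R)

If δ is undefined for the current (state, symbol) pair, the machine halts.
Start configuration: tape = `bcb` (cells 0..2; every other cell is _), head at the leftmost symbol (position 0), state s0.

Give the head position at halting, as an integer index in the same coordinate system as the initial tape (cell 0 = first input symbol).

2

s0 | [b]cb_   read b → write a, move R, go to s1
s1 | a[c]b_   read c → write b, move L, go to s1
s1 | [a]bb_   read a → write c, move R, go to s0
s0 | c[b]b_   read b → write a, move R, go to s1
s1 | ca[b]_   read b → write _, move R, go to s1
s1 | ca_[_]   read _ → write _, move L, go to s1
s1 | ca[_]_   read _ → write _, move L, go to s1
s1 | c[a]__   read a → write c, move R, go to s0
s0 | cc[_]_
At halt the head is at cell 2.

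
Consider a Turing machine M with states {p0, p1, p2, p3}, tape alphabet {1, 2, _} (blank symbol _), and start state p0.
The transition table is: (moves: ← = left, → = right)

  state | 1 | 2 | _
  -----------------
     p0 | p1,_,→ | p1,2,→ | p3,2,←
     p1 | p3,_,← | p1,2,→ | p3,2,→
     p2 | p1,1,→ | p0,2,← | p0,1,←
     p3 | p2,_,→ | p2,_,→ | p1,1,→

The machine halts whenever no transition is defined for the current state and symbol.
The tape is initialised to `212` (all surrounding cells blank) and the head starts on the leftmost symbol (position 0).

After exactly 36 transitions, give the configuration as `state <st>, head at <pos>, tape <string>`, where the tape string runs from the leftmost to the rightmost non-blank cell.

state=p0 head=0 tape=___[2]12   (p0,2)→(p1,2,→)
state=p1 head=1 tape=___2[1]2   (p1,1)→(p3,_,←)
state=p3 head=0 tape=___[2]_2   (p3,2)→(p2,_,→)
state=p2 head=1 tape=____[_]2   (p2,_)→(p0,1,←)
state=p0 head=0 tape=___[_]12   (p0,_)→(p3,2,←)
state=p3 head=-1 tape=__[_]212   (p3,_)→(p1,1,→)
state=p1 head=0 tape=__1[2]12   (p1,2)→(p1,2,→)
state=p1 head=1 tape=__12[1]2   (p1,1)→(p3,_,←)
state=p3 head=0 tape=__1[2]_2   (p3,2)→(p2,_,→)
state=p2 head=1 tape=__1_[_]2   (p2,_)→(p0,1,←)
state=p0 head=0 tape=__1[_]12   (p0,_)→(p3,2,←)
state=p3 head=-1 tape=__[1]212   (p3,1)→(p2,_,→)
state=p2 head=0 tape=___[2]12   (p2,2)→(p0,2,←)
state=p0 head=-1 tape=__[_]212   (p0,_)→(p3,2,←)
state=p3 head=-2 tape=_[_]2212   (p3,_)→(p1,1,→)
state=p1 head=-1 tape=_1[2]212   (p1,2)→(p1,2,→)
state=p1 head=0 tape=_12[2]12   (p1,2)→(p1,2,→)
state=p1 head=1 tape=_122[1]2   (p1,1)→(p3,_,←)
state=p3 head=0 tape=_12[2]_2   (p3,2)→(p2,_,→)
state=p2 head=1 tape=_12_[_]2   (p2,_)→(p0,1,←)
state=p0 head=0 tape=_12[_]12   (p0,_)→(p3,2,←)
state=p3 head=-1 tape=_1[2]212   (p3,2)→(p2,_,→)
state=p2 head=0 tape=_1_[2]12   (p2,2)→(p0,2,←)
state=p0 head=-1 tape=_1[_]212   (p0,_)→(p3,2,←)
state=p3 head=-2 tape=_[1]2212   (p3,1)→(p2,_,→)
state=p2 head=-1 tape=__[2]212   (p2,2)→(p0,2,←)
state=p0 head=-2 tape=_[_]2212   (p0,_)→(p3,2,←)
state=p3 head=-3 tape=[_]22212   (p3,_)→(p1,1,→)
state=p1 head=-2 tape=1[2]2212   (p1,2)→(p1,2,→)
state=p1 head=-1 tape=12[2]212   (p1,2)→(p1,2,→)
state=p1 head=0 tape=122[2]12   (p1,2)→(p1,2,→)
state=p1 head=1 tape=1222[1]2   (p1,1)→(p3,_,←)
state=p3 head=0 tape=122[2]_2   (p3,2)→(p2,_,→)
state=p2 head=1 tape=122_[_]2   (p2,_)→(p0,1,←)
state=p0 head=0 tape=122[_]12   (p0,_)→(p3,2,←)
state=p3 head=-1 tape=12[2]212   (p3,2)→(p2,_,→)
state=p2 head=0 tape=12_[2]12
After 36 steps: state p2, head at 0, tape 12_212.

state p2, head at 0, tape 12_212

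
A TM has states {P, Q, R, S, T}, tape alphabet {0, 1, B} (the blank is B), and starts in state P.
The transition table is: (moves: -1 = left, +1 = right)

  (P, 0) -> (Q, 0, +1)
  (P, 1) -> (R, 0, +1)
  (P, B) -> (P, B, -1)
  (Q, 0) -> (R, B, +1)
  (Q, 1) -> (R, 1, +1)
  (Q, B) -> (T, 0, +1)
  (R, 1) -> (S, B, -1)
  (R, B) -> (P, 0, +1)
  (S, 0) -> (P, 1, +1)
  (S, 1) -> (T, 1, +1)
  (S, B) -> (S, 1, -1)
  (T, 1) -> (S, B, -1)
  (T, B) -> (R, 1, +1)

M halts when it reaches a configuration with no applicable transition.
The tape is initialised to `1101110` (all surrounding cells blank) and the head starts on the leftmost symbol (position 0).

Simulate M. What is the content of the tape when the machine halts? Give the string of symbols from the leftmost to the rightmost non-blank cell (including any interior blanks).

P | [1]101110   read 1 → write 0, move +1, go to R
R | 0[1]01110   read 1 → write B, move -1, go to S
S | [0]B01110   read 0 → write 1, move +1, go to P
P | 1[B]01110   read B → write B, move -1, go to P
P | [1]B01110   read 1 → write 0, move +1, go to R
R | 0[B]01110   read B → write 0, move +1, go to P
P | 00[0]1110   read 0 → write 0, move +1, go to Q
Q | 000[1]110   read 1 → write 1, move +1, go to R
R | 0001[1]10   read 1 → write B, move -1, go to S
S | 000[1]B10   read 1 → write 1, move +1, go to T
T | 0001[B]10   read B → write 1, move +1, go to R
R | 00011[1]0   read 1 → write B, move -1, go to S
S | 0001[1]B0   read 1 → write 1, move +1, go to T
T | 00011[B]0   read B → write 1, move +1, go to R
R | 000111[0]
The non-blank tape span at halt is 0001110.

0001110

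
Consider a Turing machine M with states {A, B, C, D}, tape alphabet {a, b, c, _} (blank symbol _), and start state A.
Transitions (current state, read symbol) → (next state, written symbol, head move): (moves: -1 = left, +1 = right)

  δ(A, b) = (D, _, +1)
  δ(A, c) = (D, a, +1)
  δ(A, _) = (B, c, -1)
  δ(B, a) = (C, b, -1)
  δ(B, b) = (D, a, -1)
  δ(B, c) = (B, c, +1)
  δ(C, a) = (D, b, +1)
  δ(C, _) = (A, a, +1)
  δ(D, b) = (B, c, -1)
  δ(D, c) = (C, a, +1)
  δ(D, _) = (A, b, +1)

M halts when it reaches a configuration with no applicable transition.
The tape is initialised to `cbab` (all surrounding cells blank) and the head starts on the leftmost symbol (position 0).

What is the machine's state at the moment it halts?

state=A head=0 tape=_[c]bab   (A,c)→(D,a,+1)
state=D head=1 tape=_a[b]ab   (D,b)→(B,c,-1)
state=B head=0 tape=_[a]cab   (B,a)→(C,b,-1)
state=C head=-1 tape=[_]bcab   (C,_)→(A,a,+1)
state=A head=0 tape=a[b]cab   (A,b)→(D,_,+1)
state=D head=1 tape=a_[c]ab   (D,c)→(C,a,+1)
state=C head=2 tape=a_a[a]b   (C,a)→(D,b,+1)
state=D head=3 tape=a_ab[b]   (D,b)→(B,c,-1)
state=B head=2 tape=a_a[b]c   (B,b)→(D,a,-1)
state=D head=1 tape=a_[a]ac
No transition is defined for (D, a); M halts in state D.

D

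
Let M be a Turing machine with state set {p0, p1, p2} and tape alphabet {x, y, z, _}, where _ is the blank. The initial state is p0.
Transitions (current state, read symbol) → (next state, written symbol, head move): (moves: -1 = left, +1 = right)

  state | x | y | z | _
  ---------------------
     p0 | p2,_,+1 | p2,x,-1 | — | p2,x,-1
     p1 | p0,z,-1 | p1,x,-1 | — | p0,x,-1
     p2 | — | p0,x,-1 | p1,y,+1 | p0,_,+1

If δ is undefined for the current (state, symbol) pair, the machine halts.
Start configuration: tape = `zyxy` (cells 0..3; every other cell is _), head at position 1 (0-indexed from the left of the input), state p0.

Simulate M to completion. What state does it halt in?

state=p0 head=1 tape=_z[y]xy   (p0,y)→(p2,x,-1)
state=p2 head=0 tape=_[z]xxy   (p2,z)→(p1,y,+1)
state=p1 head=1 tape=_y[x]xy   (p1,x)→(p0,z,-1)
state=p0 head=0 tape=_[y]zxy   (p0,y)→(p2,x,-1)
state=p2 head=-1 tape=[_]xzxy   (p2,_)→(p0,_,+1)
state=p0 head=0 tape=_[x]zxy   (p0,x)→(p2,_,+1)
state=p2 head=1 tape=__[z]xy   (p2,z)→(p1,y,+1)
state=p1 head=2 tape=__y[x]y   (p1,x)→(p0,z,-1)
state=p0 head=1 tape=__[y]zy   (p0,y)→(p2,x,-1)
state=p2 head=0 tape=_[_]xzy   (p2,_)→(p0,_,+1)
state=p0 head=1 tape=__[x]zy   (p0,x)→(p2,_,+1)
state=p2 head=2 tape=___[z]y   (p2,z)→(p1,y,+1)
state=p1 head=3 tape=___y[y]   (p1,y)→(p1,x,-1)
state=p1 head=2 tape=___[y]x   (p1,y)→(p1,x,-1)
state=p1 head=1 tape=__[_]xx   (p1,_)→(p0,x,-1)
state=p0 head=0 tape=_[_]xxx   (p0,_)→(p2,x,-1)
state=p2 head=-1 tape=[_]xxxx   (p2,_)→(p0,_,+1)
state=p0 head=0 tape=_[x]xxx   (p0,x)→(p2,_,+1)
state=p2 head=1 tape=__[x]xx
No transition is defined for (p2, x); M halts in state p2.

p2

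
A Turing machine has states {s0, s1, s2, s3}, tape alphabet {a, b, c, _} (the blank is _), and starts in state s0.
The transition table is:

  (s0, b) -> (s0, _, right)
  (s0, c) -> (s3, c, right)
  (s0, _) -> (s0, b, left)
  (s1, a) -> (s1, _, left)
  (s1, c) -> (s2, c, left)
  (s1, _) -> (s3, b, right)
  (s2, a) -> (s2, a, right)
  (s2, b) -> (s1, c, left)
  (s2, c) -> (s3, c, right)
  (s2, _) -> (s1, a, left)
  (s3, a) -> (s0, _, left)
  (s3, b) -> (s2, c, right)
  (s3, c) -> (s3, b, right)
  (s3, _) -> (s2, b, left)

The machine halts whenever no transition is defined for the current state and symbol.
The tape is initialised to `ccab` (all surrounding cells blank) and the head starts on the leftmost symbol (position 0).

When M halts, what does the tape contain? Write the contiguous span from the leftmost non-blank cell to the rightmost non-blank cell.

state=s0 head=0 tape=[c]cab_   (s0,c)→(s3,c,right)
state=s3 head=1 tape=c[c]ab_   (s3,c)→(s3,b,right)
state=s3 head=2 tape=cb[a]b_   (s3,a)→(s0,_,left)
state=s0 head=1 tape=c[b]_b_   (s0,b)→(s0,_,right)
state=s0 head=2 tape=c_[_]b_   (s0,_)→(s0,b,left)
state=s0 head=1 tape=c[_]bb_   (s0,_)→(s0,b,left)
state=s0 head=0 tape=[c]bbb_   (s0,c)→(s3,c,right)
state=s3 head=1 tape=c[b]bb_   (s3,b)→(s2,c,right)
state=s2 head=2 tape=cc[b]b_   (s2,b)→(s1,c,left)
state=s1 head=1 tape=c[c]cb_   (s1,c)→(s2,c,left)
state=s2 head=0 tape=[c]ccb_   (s2,c)→(s3,c,right)
state=s3 head=1 tape=c[c]cb_   (s3,c)→(s3,b,right)
state=s3 head=2 tape=cb[c]b_   (s3,c)→(s3,b,right)
state=s3 head=3 tape=cbb[b]_   (s3,b)→(s2,c,right)
state=s2 head=4 tape=cbbc[_]   (s2,_)→(s1,a,left)
state=s1 head=3 tape=cbb[c]a   (s1,c)→(s2,c,left)
state=s2 head=2 tape=cb[b]ca   (s2,b)→(s1,c,left)
state=s1 head=1 tape=c[b]cca
The non-blank tape span at halt is cbcca.

cbcca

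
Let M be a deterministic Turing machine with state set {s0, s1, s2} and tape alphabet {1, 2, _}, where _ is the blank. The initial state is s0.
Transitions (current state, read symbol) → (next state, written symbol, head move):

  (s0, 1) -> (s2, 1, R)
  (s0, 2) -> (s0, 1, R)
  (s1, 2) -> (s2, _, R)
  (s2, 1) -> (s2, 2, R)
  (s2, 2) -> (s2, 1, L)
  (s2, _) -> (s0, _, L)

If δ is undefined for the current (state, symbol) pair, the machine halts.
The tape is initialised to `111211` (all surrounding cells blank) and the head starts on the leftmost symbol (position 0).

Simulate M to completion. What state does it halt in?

s0

s0 | [1]11211_   read 1 → write 1, move R, go to s2
s2 | 1[1]1211_   read 1 → write 2, move R, go to s2
s2 | 12[1]211_   read 1 → write 2, move R, go to s2
s2 | 122[2]11_   read 2 → write 1, move L, go to s2
s2 | 12[2]111_   read 2 → write 1, move L, go to s2
s2 | 1[2]1111_   read 2 → write 1, move L, go to s2
s2 | [1]11111_   read 1 → write 2, move R, go to s2
s2 | 2[1]1111_   read 1 → write 2, move R, go to s2
s2 | 22[1]111_   read 1 → write 2, move R, go to s2
s2 | 222[1]11_   read 1 → write 2, move R, go to s2
s2 | 2222[1]1_   read 1 → write 2, move R, go to s2
s2 | 22222[1]_   read 1 → write 2, move R, go to s2
s2 | 222222[_]   read _ → write _, move L, go to s0
s0 | 22222[2]_   read 2 → write 1, move R, go to s0
s0 | 222221[_]
No transition is defined for (s0, _); M halts in state s0.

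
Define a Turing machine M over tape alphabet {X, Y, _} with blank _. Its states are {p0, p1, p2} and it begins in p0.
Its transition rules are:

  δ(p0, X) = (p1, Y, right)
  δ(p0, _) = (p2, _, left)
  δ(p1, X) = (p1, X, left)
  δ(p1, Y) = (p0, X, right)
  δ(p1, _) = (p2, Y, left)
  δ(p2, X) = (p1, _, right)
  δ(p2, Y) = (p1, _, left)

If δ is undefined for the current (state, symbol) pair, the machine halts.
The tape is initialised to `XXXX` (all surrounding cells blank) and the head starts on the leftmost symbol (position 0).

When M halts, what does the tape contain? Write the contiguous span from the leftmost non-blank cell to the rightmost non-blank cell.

YXXX_Y

p0 | __[X]XXX_   read X → write Y, move right, go to p1
p1 | __Y[X]XX_   read X → write X, move left, go to p1
p1 | __[Y]XXX_   read Y → write X, move right, go to p0
p0 | __X[X]XX_   read X → write Y, move right, go to p1
p1 | __XY[X]X_   read X → write X, move left, go to p1
p1 | __X[Y]XX_   read Y → write X, move right, go to p0
p0 | __XX[X]X_   read X → write Y, move right, go to p1
p1 | __XXY[X]_   read X → write X, move left, go to p1
p1 | __XX[Y]X_   read Y → write X, move right, go to p0
p0 | __XXX[X]_   read X → write Y, move right, go to p1
p1 | __XXXY[_]   read _ → write Y, move left, go to p2
p2 | __XXX[Y]Y   read Y → write _, move left, go to p1
p1 | __XX[X]_Y   read X → write X, move left, go to p1
p1 | __X[X]X_Y   read X → write X, move left, go to p1
p1 | __[X]XX_Y   read X → write X, move left, go to p1
p1 | _[_]XXX_Y   read _ → write Y, move left, go to p2
p2 | [_]YXXX_Y
The non-blank tape span at halt is YXXX_Y.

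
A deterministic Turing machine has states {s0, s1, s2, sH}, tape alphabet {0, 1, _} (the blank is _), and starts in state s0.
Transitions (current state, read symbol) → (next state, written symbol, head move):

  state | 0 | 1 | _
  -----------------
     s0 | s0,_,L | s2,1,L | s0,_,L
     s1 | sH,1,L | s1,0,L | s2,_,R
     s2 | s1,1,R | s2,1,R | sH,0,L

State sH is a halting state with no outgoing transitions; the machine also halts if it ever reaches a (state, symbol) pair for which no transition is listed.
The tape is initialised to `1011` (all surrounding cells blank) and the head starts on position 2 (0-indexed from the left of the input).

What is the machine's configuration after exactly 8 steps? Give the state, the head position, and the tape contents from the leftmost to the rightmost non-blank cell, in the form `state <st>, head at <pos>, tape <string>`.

state sH, head at 0, tape 1101

state=s0 head=2 tape=_10[1]1   (s0,1)→(s2,1,L)
state=s2 head=1 tape=_1[0]11   (s2,0)→(s1,1,R)
state=s1 head=2 tape=_11[1]1   (s1,1)→(s1,0,L)
state=s1 head=1 tape=_1[1]01   (s1,1)→(s1,0,L)
state=s1 head=0 tape=_[1]001   (s1,1)→(s1,0,L)
state=s1 head=-1 tape=[_]0001   (s1,_)→(s2,_,R)
state=s2 head=0 tape=_[0]001   (s2,0)→(s1,1,R)
state=s1 head=1 tape=_1[0]01   (s1,0)→(sH,1,L)
state=sH head=0 tape=_[1]101
After 8 steps: state sH, head at 0, tape 1101.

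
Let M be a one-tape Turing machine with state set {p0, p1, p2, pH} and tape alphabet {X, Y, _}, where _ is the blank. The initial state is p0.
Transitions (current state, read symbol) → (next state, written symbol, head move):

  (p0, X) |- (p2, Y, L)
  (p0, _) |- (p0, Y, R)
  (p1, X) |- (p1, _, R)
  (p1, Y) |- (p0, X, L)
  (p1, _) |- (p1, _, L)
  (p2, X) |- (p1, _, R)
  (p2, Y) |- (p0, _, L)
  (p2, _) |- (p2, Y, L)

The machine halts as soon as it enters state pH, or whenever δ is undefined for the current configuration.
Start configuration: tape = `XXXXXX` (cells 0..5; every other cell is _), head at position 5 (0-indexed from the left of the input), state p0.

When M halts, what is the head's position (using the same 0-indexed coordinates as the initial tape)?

p0 | _XXXXX[X]   read X → write Y, move L, go to p2
p2 | _XXXX[X]Y   read X → write _, move R, go to p1
p1 | _XXXX_[Y]   read Y → write X, move L, go to p0
p0 | _XXXX[_]X   read _ → write Y, move R, go to p0
p0 | _XXXXY[X]   read X → write Y, move L, go to p2
p2 | _XXXX[Y]Y   read Y → write _, move L, go to p0
p0 | _XXX[X]_Y   read X → write Y, move L, go to p2
p2 | _XX[X]Y_Y   read X → write _, move R, go to p1
p1 | _XX_[Y]_Y   read Y → write X, move L, go to p0
p0 | _XX[_]X_Y   read _ → write Y, move R, go to p0
p0 | _XXY[X]_Y   read X → write Y, move L, go to p2
p2 | _XX[Y]Y_Y   read Y → write _, move L, go to p0
p0 | _X[X]_Y_Y   read X → write Y, move L, go to p2
p2 | _[X]Y_Y_Y   read X → write _, move R, go to p1
p1 | __[Y]_Y_Y   read Y → write X, move L, go to p0
p0 | _[_]X_Y_Y   read _ → write Y, move R, go to p0
p0 | _Y[X]_Y_Y   read X → write Y, move L, go to p2
p2 | _[Y]Y_Y_Y   read Y → write _, move L, go to p0
p0 | [_]_Y_Y_Y   read _ → write Y, move R, go to p0
p0 | Y[_]Y_Y_Y   read _ → write Y, move R, go to p0
p0 | YY[Y]_Y_Y
At halt the head is at cell 1.

1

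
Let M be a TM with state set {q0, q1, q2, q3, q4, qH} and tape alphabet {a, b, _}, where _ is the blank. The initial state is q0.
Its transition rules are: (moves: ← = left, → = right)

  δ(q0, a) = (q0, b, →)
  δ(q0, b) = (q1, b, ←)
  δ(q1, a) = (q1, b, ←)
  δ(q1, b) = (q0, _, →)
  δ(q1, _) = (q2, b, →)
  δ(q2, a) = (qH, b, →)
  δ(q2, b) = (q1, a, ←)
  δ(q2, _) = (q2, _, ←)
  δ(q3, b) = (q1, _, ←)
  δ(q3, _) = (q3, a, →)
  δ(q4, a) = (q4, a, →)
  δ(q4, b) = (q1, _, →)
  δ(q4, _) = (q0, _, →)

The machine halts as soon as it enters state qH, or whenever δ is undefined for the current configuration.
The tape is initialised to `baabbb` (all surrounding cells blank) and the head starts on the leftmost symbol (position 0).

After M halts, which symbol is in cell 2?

_

q0 | _[b]aabbb_   read b → write b, move ←, go to q1
q1 | [_]baabbb_   read _ → write b, move →, go to q2
q2 | b[b]aabbb_   read b → write a, move ←, go to q1
q1 | [b]aaabbb_   read b → write _, move →, go to q0
q0 | _[a]aabbb_   read a → write b, move →, go to q0
q0 | _b[a]abbb_   read a → write b, move →, go to q0
q0 | _bb[a]bbb_   read a → write b, move →, go to q0
q0 | _bbb[b]bb_   read b → write b, move ←, go to q1
q1 | _bb[b]bbb_   read b → write _, move →, go to q0
q0 | _bb_[b]bb_   read b → write b, move ←, go to q1
q1 | _bb[_]bbb_   read _ → write b, move →, go to q2
q2 | _bbb[b]bb_   read b → write a, move ←, go to q1
q1 | _bb[b]abb_   read b → write _, move →, go to q0
q0 | _bb_[a]bb_   read a → write b, move →, go to q0
q0 | _bb_b[b]b_   read b → write b, move ←, go to q1
q1 | _bb_[b]bb_   read b → write _, move →, go to q0
q0 | _bb__[b]b_   read b → write b, move ←, go to q1
q1 | _bb_[_]bb_   read _ → write b, move →, go to q2
q2 | _bb_b[b]b_   read b → write a, move ←, go to q1
q1 | _bb_[b]ab_   read b → write _, move →, go to q0
q0 | _bb__[a]b_   read a → write b, move →, go to q0
q0 | _bb__b[b]_   read b → write b, move ←, go to q1
q1 | _bb__[b]b_   read b → write _, move →, go to q0
q0 | _bb___[b]_   read b → write b, move ←, go to q1
q1 | _bb__[_]b_   read _ → write b, move →, go to q2
q2 | _bb__b[b]_   read b → write a, move ←, go to q1
q1 | _bb__[b]a_   read b → write _, move →, go to q0
q0 | _bb___[a]_   read a → write b, move →, go to q0
q0 | _bb___b[_]
Cell 2 holds _ when M halts.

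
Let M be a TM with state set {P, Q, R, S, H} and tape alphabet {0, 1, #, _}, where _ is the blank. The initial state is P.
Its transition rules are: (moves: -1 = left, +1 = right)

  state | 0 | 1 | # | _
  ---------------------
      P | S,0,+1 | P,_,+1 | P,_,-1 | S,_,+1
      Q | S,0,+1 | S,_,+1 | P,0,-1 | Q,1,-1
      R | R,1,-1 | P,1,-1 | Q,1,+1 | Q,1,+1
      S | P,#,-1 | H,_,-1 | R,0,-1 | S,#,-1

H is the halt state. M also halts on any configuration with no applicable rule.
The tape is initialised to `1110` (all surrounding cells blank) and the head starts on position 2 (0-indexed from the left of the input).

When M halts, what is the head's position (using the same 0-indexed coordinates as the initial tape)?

2

P | 11[1]0__   read 1 → write _, move +1, go to P
P | 11_[0]__   read 0 → write 0, move +1, go to S
S | 11_0[_]_   read _ → write #, move -1, go to S
S | 11_[0]#_   read 0 → write #, move -1, go to P
P | 11[_]##_   read _ → write _, move +1, go to S
S | 11_[#]#_   read # → write 0, move -1, go to R
R | 11[_]0#_   read _ → write 1, move +1, go to Q
Q | 111[0]#_   read 0 → write 0, move +1, go to S
S | 1110[#]_   read # → write 0, move -1, go to R
R | 111[0]0_   read 0 → write 1, move -1, go to R
R | 11[1]10_   read 1 → write 1, move -1, go to P
P | 1[1]110_   read 1 → write _, move +1, go to P
P | 1_[1]10_   read 1 → write _, move +1, go to P
P | 1__[1]0_   read 1 → write _, move +1, go to P
P | 1___[0]_   read 0 → write 0, move +1, go to S
S | 1___0[_]   read _ → write #, move -1, go to S
S | 1___[0]#   read 0 → write #, move -1, go to P
P | 1__[_]##   read _ → write _, move +1, go to S
S | 1___[#]#   read # → write 0, move -1, go to R
R | 1__[_]0#   read _ → write 1, move +1, go to Q
Q | 1__1[0]#   read 0 → write 0, move +1, go to S
S | 1__10[#]   read # → write 0, move -1, go to R
R | 1__1[0]0   read 0 → write 1, move -1, go to R
R | 1__[1]10   read 1 → write 1, move -1, go to P
P | 1_[_]110   read _ → write _, move +1, go to S
S | 1__[1]10   read 1 → write _, move -1, go to H
H | 1_[_]_10
At halt the head is at cell 2.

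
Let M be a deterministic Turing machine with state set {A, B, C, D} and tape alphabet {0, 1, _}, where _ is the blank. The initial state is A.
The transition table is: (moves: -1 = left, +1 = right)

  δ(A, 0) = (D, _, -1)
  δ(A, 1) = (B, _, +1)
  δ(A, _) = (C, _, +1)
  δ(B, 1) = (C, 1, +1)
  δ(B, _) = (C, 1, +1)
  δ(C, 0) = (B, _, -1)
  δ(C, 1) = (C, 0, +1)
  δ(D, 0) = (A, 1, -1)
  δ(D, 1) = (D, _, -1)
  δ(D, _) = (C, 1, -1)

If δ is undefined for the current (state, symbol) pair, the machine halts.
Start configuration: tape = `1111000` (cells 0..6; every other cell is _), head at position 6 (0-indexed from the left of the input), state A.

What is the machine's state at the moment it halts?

A | __111100[0]   read 0 → write _, move -1, go to D
D | __11110[0]_   read 0 → write 1, move -1, go to A
A | __1111[0]1_   read 0 → write _, move -1, go to D
D | __111[1]_1_   read 1 → write _, move -1, go to D
D | __11[1]__1_   read 1 → write _, move -1, go to D
D | __1[1]___1_   read 1 → write _, move -1, go to D
D | __[1]____1_   read 1 → write _, move -1, go to D
D | _[_]_____1_   read _ → write 1, move -1, go to C
C | [_]1_____1_
No transition is defined for (C, _); M halts in state C.

C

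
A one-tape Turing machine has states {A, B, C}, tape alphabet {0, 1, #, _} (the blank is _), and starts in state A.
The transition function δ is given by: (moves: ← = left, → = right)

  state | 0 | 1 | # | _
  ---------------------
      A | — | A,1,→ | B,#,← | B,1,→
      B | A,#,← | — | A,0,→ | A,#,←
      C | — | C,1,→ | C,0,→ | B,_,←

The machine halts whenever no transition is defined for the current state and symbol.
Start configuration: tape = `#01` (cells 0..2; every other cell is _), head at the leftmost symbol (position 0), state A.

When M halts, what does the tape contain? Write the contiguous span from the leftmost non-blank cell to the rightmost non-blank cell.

A | __[#]01   read # → write #, move ←, go to B
B | _[_]#01   read _ → write #, move ←, go to A
A | [_]##01   read _ → write 1, move →, go to B
B | 1[#]#01   read # → write 0, move →, go to A
A | 10[#]01   read # → write #, move ←, go to B
B | 1[0]#01   read 0 → write #, move ←, go to A
A | [1]##01   read 1 → write 1, move →, go to A
A | 1[#]#01   read # → write #, move ←, go to B
B | [1]##01
The non-blank tape span at halt is 1##01.

1##01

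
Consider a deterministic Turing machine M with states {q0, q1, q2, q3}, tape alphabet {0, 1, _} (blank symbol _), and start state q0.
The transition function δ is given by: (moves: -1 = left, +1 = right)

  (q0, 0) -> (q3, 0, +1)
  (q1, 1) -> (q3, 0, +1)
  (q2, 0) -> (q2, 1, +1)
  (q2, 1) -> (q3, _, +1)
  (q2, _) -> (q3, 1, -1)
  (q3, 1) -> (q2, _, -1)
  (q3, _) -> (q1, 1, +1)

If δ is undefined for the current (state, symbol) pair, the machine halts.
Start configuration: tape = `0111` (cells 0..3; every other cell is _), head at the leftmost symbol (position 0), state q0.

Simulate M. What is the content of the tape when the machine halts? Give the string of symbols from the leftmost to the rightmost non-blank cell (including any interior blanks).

10__101

q0 | __[0]111__   read 0 → write 0, move +1, go to q3
q3 | __0[1]11__   read 1 → write _, move -1, go to q2
q2 | __[0]_11__   read 0 → write 1, move +1, go to q2
q2 | __1[_]11__   read _ → write 1, move -1, go to q3
q3 | __[1]111__   read 1 → write _, move -1, go to q2
q2 | _[_]_111__   read _ → write 1, move -1, go to q3
q3 | [_]1_111__   read _ → write 1, move +1, go to q1
q1 | 1[1]_111__   read 1 → write 0, move +1, go to q3
q3 | 10[_]111__   read _ → write 1, move +1, go to q1
q1 | 101[1]11__   read 1 → write 0, move +1, go to q3
q3 | 1010[1]1__   read 1 → write _, move -1, go to q2
q2 | 101[0]_1__   read 0 → write 1, move +1, go to q2
q2 | 1011[_]1__   read _ → write 1, move -1, go to q3
q3 | 101[1]11__   read 1 → write _, move -1, go to q2
q2 | 10[1]_11__   read 1 → write _, move +1, go to q3
q3 | 10_[_]11__   read _ → write 1, move +1, go to q1
q1 | 10_1[1]1__   read 1 → write 0, move +1, go to q3
q3 | 10_10[1]__   read 1 → write _, move -1, go to q2
q2 | 10_1[0]___   read 0 → write 1, move +1, go to q2
q2 | 10_11[_]__   read _ → write 1, move -1, go to q3
q3 | 10_1[1]1__   read 1 → write _, move -1, go to q2
q2 | 10_[1]_1__   read 1 → write _, move +1, go to q3
q3 | 10__[_]1__   read _ → write 1, move +1, go to q1
q1 | 10__1[1]__   read 1 → write 0, move +1, go to q3
q3 | 10__10[_]_   read _ → write 1, move +1, go to q1
q1 | 10__101[_]
The non-blank tape span at halt is 10__101.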